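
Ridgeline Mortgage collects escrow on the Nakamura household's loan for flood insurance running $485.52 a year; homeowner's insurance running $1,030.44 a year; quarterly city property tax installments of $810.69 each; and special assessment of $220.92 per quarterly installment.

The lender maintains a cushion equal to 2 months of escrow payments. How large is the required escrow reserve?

Flood insurance = $485.52 annually
Homeowner's insurance = $1,030.44 annually
City property tax = $810.69 × 4 = $3,242.76 annually
Special assessment = $220.92 × 4 = $883.68 annually
Total per year = $5,642.40
Monthly = $5,642.40 / 12 = $470.20
Reserve = 2 × $470.20 = $940.40

$940.40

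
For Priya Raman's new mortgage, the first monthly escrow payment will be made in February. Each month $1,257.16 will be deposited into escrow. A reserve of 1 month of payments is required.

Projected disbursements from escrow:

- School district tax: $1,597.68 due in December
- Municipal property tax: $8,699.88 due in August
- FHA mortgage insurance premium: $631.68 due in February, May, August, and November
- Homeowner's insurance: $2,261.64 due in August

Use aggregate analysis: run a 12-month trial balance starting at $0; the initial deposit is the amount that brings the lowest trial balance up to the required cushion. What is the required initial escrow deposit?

Cushion = 1 × $1,257.16 = $1,257.16
Trial balance (start $0, +$1,257.16 each month, − disbursements):
  Feb: +$1,257.16 − $631.68 → $625.48
  Mar: +$1,257.16 → $1,882.64
  Apr: +$1,257.16 → $3,139.80
  May: +$1,257.16 − $631.68 → $3,765.28
  Jun: +$1,257.16 → $5,022.44
  Jul: +$1,257.16 → $6,279.60
  Aug: +$1,257.16 − $11,593.20 → -$4,056.44
  Sep: +$1,257.16 → -$2,799.28
  Oct: +$1,257.16 → -$1,542.12
  Nov: +$1,257.16 − $631.68 → -$916.64
  Dec: +$1,257.16 − $1,597.68 → -$1,257.16
  Jan: +$1,257.16 → $0.00
Lowest trial balance = -$4,056.44 (Aug)
Initial deposit = cushion − low point = $1,257.16 − (-$4,056.44) = $5,313.60

$5,313.60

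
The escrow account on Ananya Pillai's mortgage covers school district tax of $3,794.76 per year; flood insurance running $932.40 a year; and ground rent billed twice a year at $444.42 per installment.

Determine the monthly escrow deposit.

$468.00

School district tax — $3,794.76/yr
Flood insurance — $932.40/yr
Ground rent — $444.42 × 2 = $888.84/yr
Yearly total = $5,616.00
Per month = $5,616.00 / 12 = $468.00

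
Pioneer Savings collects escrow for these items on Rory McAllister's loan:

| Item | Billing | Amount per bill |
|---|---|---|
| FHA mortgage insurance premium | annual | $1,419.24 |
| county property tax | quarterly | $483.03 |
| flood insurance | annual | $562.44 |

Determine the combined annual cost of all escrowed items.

FHA mortgage insurance premium — $1,419.24 annually
County property tax — $483.03 × 4 = $1,932.12 annually
Flood insurance — $562.44 annually
Annual escrow total = $3,913.80

$3,913.80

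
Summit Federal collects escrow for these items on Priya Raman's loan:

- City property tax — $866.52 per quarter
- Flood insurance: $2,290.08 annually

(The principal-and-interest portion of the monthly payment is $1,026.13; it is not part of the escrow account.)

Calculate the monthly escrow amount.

City property tax = $866.52 × 4 = $3,466.08 per year
Flood insurance = $2,290.08 per year
Total annual escrow = $5,756.16
Base monthly escrow = $5,756.16 / 12 = $479.68

$479.68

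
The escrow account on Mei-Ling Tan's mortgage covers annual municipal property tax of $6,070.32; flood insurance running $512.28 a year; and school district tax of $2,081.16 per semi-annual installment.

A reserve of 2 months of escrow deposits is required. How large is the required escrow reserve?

$1,790.82

Municipal property tax — $6,070.32 annually
Flood insurance — $512.28 annually
School district tax — $2,081.16 × 2 = $4,162.32 annually
Total annual escrow = $6,070.32 + $512.28 + $4,162.32 = $10,744.92
Per month = $10,744.92 ÷ 12 = $895.41
Required cushion = 2 × $895.41 = $1,790.82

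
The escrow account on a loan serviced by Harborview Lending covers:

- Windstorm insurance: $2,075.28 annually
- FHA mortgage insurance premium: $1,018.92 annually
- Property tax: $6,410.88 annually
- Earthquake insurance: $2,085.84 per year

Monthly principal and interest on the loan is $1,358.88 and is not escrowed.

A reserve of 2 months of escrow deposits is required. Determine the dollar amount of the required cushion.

Windstorm insurance — $2,075.28/yr
FHA mortgage insurance premium — $1,018.92/yr
Property tax — $6,410.88/yr
Earthquake insurance — $2,085.84/yr
Total annual escrow = $11,590.92
Monthly = $11,590.92 ÷ 12 = $965.91
Reserve = 2 × $965.91 = $1,931.82

$1,931.82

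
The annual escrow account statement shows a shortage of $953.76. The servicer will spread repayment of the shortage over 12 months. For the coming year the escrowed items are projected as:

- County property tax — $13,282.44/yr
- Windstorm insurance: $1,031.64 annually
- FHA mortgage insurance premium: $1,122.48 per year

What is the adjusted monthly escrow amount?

$1,365.86

County property tax: $13,282.44/yr
Windstorm insurance: $1,031.64/yr
FHA mortgage insurance premium: $1,122.48/yr
Yearly total = $13,282.44 + $1,031.64 + $1,122.48 = $15,436.56
Per month = $15,436.56 / 12 = $1,286.38
Shortage per month = $953.76 ÷ 12 = $79.48
Adjusted monthly = $1,286.38 + $79.48 = $1,365.86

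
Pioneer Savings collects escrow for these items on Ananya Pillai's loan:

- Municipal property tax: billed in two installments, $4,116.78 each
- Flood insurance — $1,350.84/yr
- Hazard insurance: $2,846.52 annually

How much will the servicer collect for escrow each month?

$1,035.91

Municipal property tax — $4,116.78 × 2 = $8,233.56 per year
Flood insurance — $1,350.84 per year
Hazard insurance — $2,846.52 per year
Combined annual = $8,233.56 + $1,350.84 + $2,846.52 = $12,430.92
Per month = $12,430.92 ÷ 12 = $1,035.91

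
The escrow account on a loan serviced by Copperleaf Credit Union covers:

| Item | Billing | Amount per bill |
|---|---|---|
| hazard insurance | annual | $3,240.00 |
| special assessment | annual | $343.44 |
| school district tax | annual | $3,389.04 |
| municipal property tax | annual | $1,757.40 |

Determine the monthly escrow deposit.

$727.49

Hazard insurance — $3,240.00/yr
Special assessment — $343.44/yr
School district tax — $3,389.04/yr
Municipal property tax — $1,757.40/yr
Annual escrow total = $3,240.00 + $343.44 + $3,389.04 + $1,757.40 = $8,729.88
Per month = $8,729.88 ÷ 12 = $727.49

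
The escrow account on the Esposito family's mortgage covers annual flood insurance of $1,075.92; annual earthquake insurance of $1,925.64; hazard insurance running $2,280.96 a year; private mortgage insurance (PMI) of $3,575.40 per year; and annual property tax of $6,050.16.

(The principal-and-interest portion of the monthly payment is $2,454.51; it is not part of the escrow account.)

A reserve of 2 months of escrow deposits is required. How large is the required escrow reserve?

Flood insurance = $1,075.92 annually
Earthquake insurance = $1,925.64 annually
Hazard insurance = $2,280.96 annually
Private mortgage insurance (PMI) = $3,575.40 annually
Property tax = $6,050.16 annually
Yearly total = $1,075.92 + $1,925.64 + $2,280.96 + $3,575.40 + $6,050.16 = $14,908.08
Base monthly escrow = $14,908.08 ÷ 12 = $1,242.34
Reserve = 2 × $1,242.34 = $2,484.68

$2,484.68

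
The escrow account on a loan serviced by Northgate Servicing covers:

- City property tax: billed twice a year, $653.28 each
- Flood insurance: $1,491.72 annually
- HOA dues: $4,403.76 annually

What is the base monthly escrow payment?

City property tax — $653.28 × 2 = $1,306.56
Flood insurance — $1,491.72
HOA dues — $4,403.76
Total per year = $7,202.04
Base monthly escrow = $7,202.04 / 12 = $600.17

$600.17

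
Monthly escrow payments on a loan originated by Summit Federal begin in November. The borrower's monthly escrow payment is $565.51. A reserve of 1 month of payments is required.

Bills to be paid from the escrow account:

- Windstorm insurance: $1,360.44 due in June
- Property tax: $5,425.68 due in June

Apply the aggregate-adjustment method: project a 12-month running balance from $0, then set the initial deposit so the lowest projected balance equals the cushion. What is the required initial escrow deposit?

$2,827.55

Cushion = 1 × $565.51 = $565.51
Trial balance (start $0, +$565.51 each month, − disbursements):
  Nov: +$565.51 → $565.51
  Dec: +$565.51 → $1,131.02
  Jan: +$565.51 → $1,696.53
  Feb: +$565.51 → $2,262.04
  Mar: +$565.51 → $2,827.55
  Apr: +$565.51 → $3,393.06
  May: +$565.51 → $3,958.57
  Jun: +$565.51 − $6,786.12 → -$2,262.04
  Jul: +$565.51 → -$1,696.53
  Aug: +$565.51 → -$1,131.02
  Sep: +$565.51 → -$565.51
  Oct: +$565.51 → $0.00
Lowest trial balance = -$2,262.04 (Jun)
Initial deposit = cushion − low point = $565.51 − (-$2,262.04) = $2,827.55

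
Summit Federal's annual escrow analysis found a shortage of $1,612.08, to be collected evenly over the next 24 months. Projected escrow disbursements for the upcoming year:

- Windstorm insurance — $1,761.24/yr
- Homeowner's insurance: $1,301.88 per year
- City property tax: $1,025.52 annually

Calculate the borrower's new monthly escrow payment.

$407.89

Windstorm insurance = $1,761.24
Homeowner's insurance = $1,301.88
City property tax = $1,025.52
Total annual escrow = $1,761.24 + $1,301.88 + $1,025.52 = $4,088.64
Monthly escrow = $4,088.64 ÷ 12 = $340.72
Monthly shortage recovery: $1,612.08 ÷ 24 = $67.17
New monthly escrow = $340.72 + $67.17 = $407.89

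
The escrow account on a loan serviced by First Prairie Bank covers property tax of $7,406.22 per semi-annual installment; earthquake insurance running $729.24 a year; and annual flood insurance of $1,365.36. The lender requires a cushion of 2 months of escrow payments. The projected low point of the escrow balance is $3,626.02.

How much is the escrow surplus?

Property tax = $7,406.22 × 2 = $14,812.44 per year
Earthquake insurance = $729.24 per year
Flood insurance = $1,365.36 per year
Total per year = $14,812.44 + $729.24 + $1,365.36 = $16,907.04
Monthly = $16,907.04 / 12 = $1,408.92
Required cushion = 2 × $1,408.92 = $2,817.84
Surplus = $3,626.02 − $2,817.84 = $808.18

$808.18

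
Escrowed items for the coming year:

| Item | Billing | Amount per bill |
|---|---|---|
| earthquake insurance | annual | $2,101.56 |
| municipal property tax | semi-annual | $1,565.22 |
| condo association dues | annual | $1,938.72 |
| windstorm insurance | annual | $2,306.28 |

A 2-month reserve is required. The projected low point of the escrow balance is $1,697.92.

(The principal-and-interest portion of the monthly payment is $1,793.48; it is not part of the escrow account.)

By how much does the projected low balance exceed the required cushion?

$118.42

Earthquake insurance: $2,101.56 annually
Municipal property tax: $1,565.22 × 2 = $3,130.44 annually
Condo association dues: $1,938.72 annually
Windstorm insurance: $2,306.28 annually
Total per year = $9,477.00
Per month = $9,477.00 / 12 = $789.75
Required cushion = 2 × $789.75 = $1,579.50
Excess over cushion: $1,697.92 − $1,579.50 = $118.42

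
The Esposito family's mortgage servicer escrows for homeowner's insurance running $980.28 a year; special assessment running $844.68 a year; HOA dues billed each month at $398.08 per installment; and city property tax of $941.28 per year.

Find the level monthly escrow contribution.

$628.60

Homeowner's insurance — $980.28
Special assessment — $844.68
HOA dues — $398.08 × 12 = $4,776.96
City property tax — $941.28
Annual escrow total = $7,543.20
Monthly escrow = $7,543.20 / 12 = $628.60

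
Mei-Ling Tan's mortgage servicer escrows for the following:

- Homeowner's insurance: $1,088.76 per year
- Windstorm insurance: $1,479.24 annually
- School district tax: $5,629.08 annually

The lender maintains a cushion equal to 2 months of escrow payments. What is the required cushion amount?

$1,366.18

Homeowner's insurance — $1,088.76 annually
Windstorm insurance — $1,479.24 annually
School district tax — $5,629.08 annually
Total annual escrow = $1,088.76 + $1,479.24 + $5,629.08 = $8,197.08
Monthly escrow = $8,197.08 ÷ 12 = $683.09
Required cushion = 2 × $683.09 = $1,366.18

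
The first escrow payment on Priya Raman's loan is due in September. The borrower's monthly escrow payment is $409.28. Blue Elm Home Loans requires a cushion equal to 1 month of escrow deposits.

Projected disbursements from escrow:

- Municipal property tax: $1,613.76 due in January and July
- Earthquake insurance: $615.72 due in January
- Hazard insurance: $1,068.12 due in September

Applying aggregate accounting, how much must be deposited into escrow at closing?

$1,660.48

Cushion = 1 × $409.28 = $409.28
Trial balance (start $0, +$409.28 each month, − disbursements):
  Sep: +$409.28 − $1,068.12 → -$658.84
  Oct: +$409.28 → -$249.56
  Nov: +$409.28 → $159.72
  Dec: +$409.28 → $569.00
  Jan: +$409.28 − $2,229.48 → -$1,251.20
  Feb: +$409.28 → -$841.92
  Mar: +$409.28 → -$432.64
  Apr: +$409.28 → -$23.36
  May: +$409.28 → $385.92
  Jun: +$409.28 → $795.20
  Jul: +$409.28 − $1,613.76 → -$409.28
  Aug: +$409.28 → $0.00
Lowest trial balance = -$1,251.20 (Jan)
Initial deposit = cushion − low point = $409.28 − (-$1,251.20) = $1,660.48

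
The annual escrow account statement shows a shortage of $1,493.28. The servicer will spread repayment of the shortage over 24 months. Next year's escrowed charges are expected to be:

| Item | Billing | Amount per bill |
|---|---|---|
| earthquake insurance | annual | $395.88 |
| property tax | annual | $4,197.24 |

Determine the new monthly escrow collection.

Earthquake insurance = $395.88 per year
Property tax = $4,197.24 per year
Annual escrow total = $4,593.12
Monthly escrow = $4,593.12 / 12 = $382.76
Shortage per month = $1,493.28 ÷ 24 = $62.22
New monthly escrow = $382.76 + $62.22 = $444.98

$444.98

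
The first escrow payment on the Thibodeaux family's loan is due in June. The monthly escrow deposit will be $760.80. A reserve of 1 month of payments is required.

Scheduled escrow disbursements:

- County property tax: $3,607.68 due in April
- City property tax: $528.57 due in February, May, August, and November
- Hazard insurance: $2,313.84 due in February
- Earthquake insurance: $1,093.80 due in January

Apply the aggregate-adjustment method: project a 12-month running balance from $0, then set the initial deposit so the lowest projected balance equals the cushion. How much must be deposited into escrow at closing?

$993.03

Cushion = 1 × $760.80 = $760.80
Trial balance (start $0, +$760.80 each month, − disbursements):
  Jun: +$760.80 → $760.80
  Jul: +$760.80 → $1,521.60
  Aug: +$760.80 − $528.57 → $1,753.83
  Sep: +$760.80 → $2,514.63
  Oct: +$760.80 → $3,275.43
  Nov: +$760.80 − $528.57 → $3,507.66
  Dec: +$760.80 → $4,268.46
  Jan: +$760.80 − $1,093.80 → $3,935.46
  Feb: +$760.80 − $2,842.41 → $1,853.85
  Mar: +$760.80 → $2,614.65
  Apr: +$760.80 − $3,607.68 → -$232.23
  May: +$760.80 − $528.57 → $0.00
Lowest trial balance = -$232.23 (Apr)
Initial deposit = cushion − low point = $760.80 − (-$232.23) = $993.03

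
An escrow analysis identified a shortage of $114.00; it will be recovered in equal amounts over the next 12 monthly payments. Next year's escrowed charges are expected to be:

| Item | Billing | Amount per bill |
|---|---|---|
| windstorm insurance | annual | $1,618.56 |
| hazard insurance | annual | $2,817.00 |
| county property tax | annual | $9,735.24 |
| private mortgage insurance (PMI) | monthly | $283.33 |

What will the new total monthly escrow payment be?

$1,473.73

Windstorm insurance — $1,618.56
Hazard insurance — $2,817.00
County property tax — $9,735.24
Private mortgage insurance (PMI) — $283.33 × 12 = $3,399.96
Total annual escrow = $1,618.56 + $2,817.00 + $9,735.24 + $3,399.96 = $17,570.76
Base monthly escrow = $17,570.76 / 12 = $1,464.23
Monthly shortage recovery: $114.00 ÷ 12 = $9.50
Adjusted monthly = $1,464.23 + $9.50 = $1,473.73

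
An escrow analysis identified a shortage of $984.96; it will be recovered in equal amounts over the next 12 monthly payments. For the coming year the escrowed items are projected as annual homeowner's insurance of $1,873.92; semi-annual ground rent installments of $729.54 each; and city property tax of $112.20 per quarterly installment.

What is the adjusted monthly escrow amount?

$397.23

Homeowner's insurance: $1,873.92 annually
Ground rent: $729.54 × 2 = $1,459.08 annually
City property tax: $112.20 × 4 = $448.80 annually
Annual escrow total = $1,873.92 + $1,459.08 + $448.80 = $3,781.80
Monthly escrow = $3,781.80 ÷ 12 = $315.15
Shortage spread = $984.96 / 12 = $82.08/mo
Adjusted monthly = $315.15 + $82.08 = $397.23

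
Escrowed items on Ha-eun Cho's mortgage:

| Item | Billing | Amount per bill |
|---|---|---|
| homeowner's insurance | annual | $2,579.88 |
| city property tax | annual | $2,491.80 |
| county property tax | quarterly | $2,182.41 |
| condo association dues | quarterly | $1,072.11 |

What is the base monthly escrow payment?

$1,507.48

Homeowner's insurance = $2,579.88 annually
City property tax = $2,491.80 annually
County property tax = $2,182.41 × 4 = $8,729.64 annually
Condo association dues = $1,072.11 × 4 = $4,288.44 annually
Yearly total = $2,579.88 + $2,491.80 + $8,729.64 + $4,288.44 = $18,089.76
Per month = $18,089.76 ÷ 12 = $1,507.48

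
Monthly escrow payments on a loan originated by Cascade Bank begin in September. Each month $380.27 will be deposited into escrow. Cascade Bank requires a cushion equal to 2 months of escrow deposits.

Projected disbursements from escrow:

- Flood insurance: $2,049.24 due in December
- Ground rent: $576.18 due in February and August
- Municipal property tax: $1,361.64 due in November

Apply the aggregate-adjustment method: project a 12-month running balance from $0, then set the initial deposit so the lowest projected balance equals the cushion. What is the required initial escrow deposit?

Cushion = 2 × $380.27 = $760.54
Trial balance (start $0, +$380.27 each month, − disbursements):
  Sep: +$380.27 → $380.27
  Oct: +$380.27 → $760.54
  Nov: +$380.27 − $1,361.64 → -$220.83
  Dec: +$380.27 − $2,049.24 → -$1,889.80
  Jan: +$380.27 → -$1,509.53
  Feb: +$380.27 − $576.18 → -$1,705.44
  Mar: +$380.27 → -$1,325.17
  Apr: +$380.27 → -$944.90
  May: +$380.27 → -$564.63
  Jun: +$380.27 → -$184.36
  Jul: +$380.27 → $195.91
  Aug: +$380.27 − $576.18 → $0.00
Lowest trial balance = -$1,889.80 (Dec)
Initial deposit = cushion − low point = $760.54 − (-$1,889.80) = $2,650.34

$2,650.34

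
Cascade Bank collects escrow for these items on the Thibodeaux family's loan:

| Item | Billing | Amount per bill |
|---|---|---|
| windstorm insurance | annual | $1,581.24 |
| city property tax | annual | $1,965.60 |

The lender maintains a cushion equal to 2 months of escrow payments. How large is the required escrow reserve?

$591.14

Windstorm insurance: $1,581.24 annually
City property tax: $1,965.60 annually
Yearly total = $1,581.24 + $1,965.60 = $3,546.84
Base monthly escrow = $3,546.84 ÷ 12 = $295.57
Reserve = 2 × $295.57 = $591.14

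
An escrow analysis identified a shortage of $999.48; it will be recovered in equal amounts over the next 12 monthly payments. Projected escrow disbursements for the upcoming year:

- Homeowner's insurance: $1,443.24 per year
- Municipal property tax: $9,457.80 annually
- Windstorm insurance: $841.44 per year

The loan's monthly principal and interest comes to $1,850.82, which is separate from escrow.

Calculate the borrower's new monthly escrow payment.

$1,061.83

Homeowner's insurance = $1,443.24/yr
Municipal property tax = $9,457.80/yr
Windstorm insurance = $841.44/yr
Total annual escrow = $11,742.48
Monthly = $11,742.48 ÷ 12 = $978.54
Shortage spread = $999.48 / 12 = $83.29/mo
New monthly escrow = $978.54 + $83.29 = $1,061.83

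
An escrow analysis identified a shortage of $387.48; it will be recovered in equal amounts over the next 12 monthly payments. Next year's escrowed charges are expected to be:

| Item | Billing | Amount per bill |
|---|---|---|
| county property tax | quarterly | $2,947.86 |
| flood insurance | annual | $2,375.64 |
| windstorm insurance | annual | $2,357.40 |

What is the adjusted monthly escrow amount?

$1,409.33

County property tax — $2,947.86 × 4 = $11,791.44 annually
Flood insurance — $2,375.64 annually
Windstorm insurance — $2,357.40 annually
Total per year = $11,791.44 + $2,375.64 + $2,357.40 = $16,524.48
Base monthly escrow = $16,524.48 / 12 = $1,377.04
Monthly shortage recovery: $387.48 / 12 = $32.29
New monthly escrow = $1,377.04 + $32.29 = $1,409.33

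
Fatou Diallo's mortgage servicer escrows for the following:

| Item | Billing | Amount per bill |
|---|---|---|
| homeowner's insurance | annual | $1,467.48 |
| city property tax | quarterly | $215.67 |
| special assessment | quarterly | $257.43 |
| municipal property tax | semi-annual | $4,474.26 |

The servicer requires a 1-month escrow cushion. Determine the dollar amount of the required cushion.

Homeowner's insurance = $1,467.48 annually
City property tax = $215.67 × 4 = $862.68 annually
Special assessment = $257.43 × 4 = $1,029.72 annually
Municipal property tax = $4,474.26 × 2 = $8,948.52 annually
Combined annual = $1,467.48 + $862.68 + $1,029.72 + $8,948.52 = $12,308.40
Per month = $12,308.40 ÷ 12 = $1,025.70
Reserve = 1 × $1,025.70 = $1,025.70

$1,025.70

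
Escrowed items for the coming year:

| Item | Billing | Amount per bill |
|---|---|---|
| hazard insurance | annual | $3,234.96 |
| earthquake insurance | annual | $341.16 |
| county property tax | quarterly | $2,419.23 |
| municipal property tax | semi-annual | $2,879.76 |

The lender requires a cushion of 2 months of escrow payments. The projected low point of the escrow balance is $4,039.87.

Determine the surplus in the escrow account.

Hazard insurance — $3,234.96/yr
Earthquake insurance — $341.16/yr
County property tax — $2,419.23 × 4 = $9,676.92/yr
Municipal property tax — $2,879.76 × 2 = $5,759.52/yr
Total per year = $3,234.96 + $341.16 + $9,676.92 + $5,759.52 = $19,012.56
Monthly = $19,012.56 / 12 = $1,584.38
Required reserve = 2 × $1,584.38 = $3,168.76
Surplus = $4,039.87 − $3,168.76 = $871.11

$871.11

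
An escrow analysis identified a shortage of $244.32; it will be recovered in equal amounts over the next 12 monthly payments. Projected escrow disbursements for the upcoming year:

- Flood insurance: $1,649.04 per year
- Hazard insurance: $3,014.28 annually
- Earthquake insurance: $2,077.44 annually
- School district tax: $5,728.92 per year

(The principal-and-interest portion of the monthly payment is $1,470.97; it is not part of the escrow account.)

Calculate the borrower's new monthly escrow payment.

Flood insurance — $1,649.04/yr
Hazard insurance — $3,014.28/yr
Earthquake insurance — $2,077.44/yr
School district tax — $5,728.92/yr
Yearly total = $1,649.04 + $3,014.28 + $2,077.44 + $5,728.92 = $12,469.68
Monthly escrow = $12,469.68 / 12 = $1,039.14
Shortage per month = $244.32 ÷ 12 = $20.36
Adjusted monthly = $1,039.14 + $20.36 = $1,059.50

$1,059.50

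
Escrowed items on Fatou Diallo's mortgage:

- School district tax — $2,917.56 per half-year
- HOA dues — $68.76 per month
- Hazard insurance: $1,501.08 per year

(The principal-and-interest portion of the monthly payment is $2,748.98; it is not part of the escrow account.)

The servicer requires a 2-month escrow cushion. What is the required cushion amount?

School district tax — $2,917.56 × 2 = $5,835.12
HOA dues — $68.76 × 12 = $825.12
Hazard insurance — $1,501.08
Total annual escrow = $5,835.12 + $825.12 + $1,501.08 = $8,161.32
Per month = $8,161.32 / 12 = $680.11
Required cushion = 2 × $680.11 = $1,360.22

$1,360.22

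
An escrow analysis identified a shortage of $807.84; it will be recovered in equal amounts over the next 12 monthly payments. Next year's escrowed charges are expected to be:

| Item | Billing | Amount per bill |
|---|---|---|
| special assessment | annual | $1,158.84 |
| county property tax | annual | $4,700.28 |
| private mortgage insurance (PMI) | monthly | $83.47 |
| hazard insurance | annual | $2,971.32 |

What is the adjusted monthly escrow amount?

Special assessment: $1,158.84
County property tax: $4,700.28
Private mortgage insurance (PMI): $83.47 × 12 = $1,001.64
Hazard insurance: $2,971.32
Yearly total = $9,832.08
Monthly = $9,832.08 / 12 = $819.34
Monthly shortage recovery: $807.84 ÷ 12 = $67.32
Adjusted monthly = $819.34 + $67.32 = $886.66

$886.66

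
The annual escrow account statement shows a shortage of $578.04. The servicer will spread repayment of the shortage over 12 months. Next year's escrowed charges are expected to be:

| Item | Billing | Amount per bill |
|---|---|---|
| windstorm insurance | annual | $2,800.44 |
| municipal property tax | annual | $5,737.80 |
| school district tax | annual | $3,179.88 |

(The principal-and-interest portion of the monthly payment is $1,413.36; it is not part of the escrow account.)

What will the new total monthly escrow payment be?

Windstorm insurance = $2,800.44 per year
Municipal property tax = $5,737.80 per year
School district tax = $3,179.88 per year
Combined annual = $2,800.44 + $5,737.80 + $3,179.88 = $11,718.12
Base monthly escrow = $11,718.12 ÷ 12 = $976.51
Shortage per month = $578.04 / 12 = $48.17
Adjusted monthly = $976.51 + $48.17 = $1,024.68

$1,024.68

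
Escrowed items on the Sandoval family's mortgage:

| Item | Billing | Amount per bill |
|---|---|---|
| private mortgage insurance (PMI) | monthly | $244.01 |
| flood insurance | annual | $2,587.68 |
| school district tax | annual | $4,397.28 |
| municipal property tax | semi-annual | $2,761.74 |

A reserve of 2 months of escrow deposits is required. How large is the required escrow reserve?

Private mortgage insurance (PMI) — $244.01 × 12 = $2,928.12 annually
Flood insurance — $2,587.68 annually
School district tax — $4,397.28 annually
Municipal property tax — $2,761.74 × 2 = $5,523.48 annually
Yearly total = $2,928.12 + $2,587.68 + $4,397.28 + $5,523.48 = $15,436.56
Base monthly escrow = $15,436.56 / 12 = $1,286.38
Reserve = 2 × $1,286.38 = $2,572.76

$2,572.76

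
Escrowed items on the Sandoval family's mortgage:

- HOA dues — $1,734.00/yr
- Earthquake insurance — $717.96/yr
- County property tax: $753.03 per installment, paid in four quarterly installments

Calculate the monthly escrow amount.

HOA dues = $1,734.00
Earthquake insurance = $717.96
County property tax = $753.03 × 4 = $3,012.12
Total per year = $1,734.00 + $717.96 + $3,012.12 = $5,464.08
Monthly escrow = $5,464.08 ÷ 12 = $455.34

$455.34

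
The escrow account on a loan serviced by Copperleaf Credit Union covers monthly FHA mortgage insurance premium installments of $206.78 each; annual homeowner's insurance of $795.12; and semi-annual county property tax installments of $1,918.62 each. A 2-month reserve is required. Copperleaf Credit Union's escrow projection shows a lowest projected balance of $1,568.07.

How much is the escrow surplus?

FHA mortgage insurance premium — $206.78 × 12 = $2,481.36
Homeowner's insurance — $795.12
County property tax — $1,918.62 × 2 = $3,837.24
Total per year = $2,481.36 + $795.12 + $3,837.24 = $7,113.72
Base monthly escrow = $7,113.72 ÷ 12 = $592.81
Required cushion = 2 × $592.81 = $1,185.62
Surplus = $1,568.07 − $1,185.62 = $382.45

$382.45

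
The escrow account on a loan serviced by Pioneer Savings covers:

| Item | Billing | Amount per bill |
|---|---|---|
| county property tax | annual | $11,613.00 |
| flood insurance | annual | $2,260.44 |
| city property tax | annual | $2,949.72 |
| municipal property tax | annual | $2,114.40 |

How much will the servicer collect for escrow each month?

$1,578.13

County property tax = $11,613.00 per year
Flood insurance = $2,260.44 per year
City property tax = $2,949.72 per year
Municipal property tax = $2,114.40 per year
Combined annual = $18,937.56
Monthly = $18,937.56 ÷ 12 = $1,578.13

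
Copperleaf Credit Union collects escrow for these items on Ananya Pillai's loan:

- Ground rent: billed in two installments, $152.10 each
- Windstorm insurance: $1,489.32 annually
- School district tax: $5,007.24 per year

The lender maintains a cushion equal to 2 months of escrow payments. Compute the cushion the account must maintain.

$1,133.46

Ground rent = $152.10 × 2 = $304.20
Windstorm insurance = $1,489.32
School district tax = $5,007.24
Total annual escrow = $304.20 + $1,489.32 + $5,007.24 = $6,800.76
Base monthly escrow = $6,800.76 / 12 = $566.73
Reserve = 2 × $566.73 = $1,133.46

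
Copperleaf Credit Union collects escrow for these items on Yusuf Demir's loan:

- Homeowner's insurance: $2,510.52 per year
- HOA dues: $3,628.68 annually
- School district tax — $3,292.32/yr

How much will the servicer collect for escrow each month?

Homeowner's insurance — $2,510.52 annually
HOA dues — $3,628.68 annually
School district tax — $3,292.32 annually
Yearly total = $2,510.52 + $3,628.68 + $3,292.32 = $9,431.52
Monthly = $9,431.52 ÷ 12 = $785.96

$785.96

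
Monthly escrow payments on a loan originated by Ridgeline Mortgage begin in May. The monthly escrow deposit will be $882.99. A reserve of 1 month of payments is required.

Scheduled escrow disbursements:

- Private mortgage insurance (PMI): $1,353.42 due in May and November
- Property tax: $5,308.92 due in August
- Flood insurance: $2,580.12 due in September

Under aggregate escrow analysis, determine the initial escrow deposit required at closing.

Cushion = 1 × $882.99 = $882.99
Trial balance (start $0, +$882.99 each month, − disbursements):
  May: +$882.99 − $1,353.42 → -$470.43
  Jun: +$882.99 → $412.56
  Jul: +$882.99 → $1,295.55
  Aug: +$882.99 − $5,308.92 → -$3,130.38
  Sep: +$882.99 − $2,580.12 → -$4,827.51
  Oct: +$882.99 → -$3,944.52
  Nov: +$882.99 − $1,353.42 → -$4,414.95
  Dec: +$882.99 → -$3,531.96
  Jan: +$882.99 → -$2,648.97
  Feb: +$882.99 → -$1,765.98
  Mar: +$882.99 → -$882.99
  Apr: +$882.99 → $0.00
Lowest trial balance = -$4,827.51 (Sep)
Initial deposit = cushion − low point = $882.99 − (-$4,827.51) = $5,710.50

$5,710.50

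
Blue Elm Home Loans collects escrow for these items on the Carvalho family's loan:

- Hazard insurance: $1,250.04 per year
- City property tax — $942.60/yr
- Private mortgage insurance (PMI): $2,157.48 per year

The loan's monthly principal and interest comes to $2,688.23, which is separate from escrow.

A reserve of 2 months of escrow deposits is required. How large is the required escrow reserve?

$725.02

Hazard insurance — $1,250.04 per year
City property tax — $942.60 per year
Private mortgage insurance (PMI) — $2,157.48 per year
Yearly total = $1,250.04 + $942.60 + $2,157.48 = $4,350.12
Monthly escrow = $4,350.12 / 12 = $362.51
Required cushion = 2 × $362.51 = $725.02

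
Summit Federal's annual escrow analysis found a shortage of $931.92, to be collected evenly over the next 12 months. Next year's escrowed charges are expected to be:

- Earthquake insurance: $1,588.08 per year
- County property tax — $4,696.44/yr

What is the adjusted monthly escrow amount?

Earthquake insurance: $1,588.08
County property tax: $4,696.44
Total per year = $1,588.08 + $4,696.44 = $6,284.52
Per month = $6,284.52 ÷ 12 = $523.71
Shortage spread = $931.92 ÷ 12 = $77.66/mo
New monthly escrow = $523.71 + $77.66 = $601.37

$601.37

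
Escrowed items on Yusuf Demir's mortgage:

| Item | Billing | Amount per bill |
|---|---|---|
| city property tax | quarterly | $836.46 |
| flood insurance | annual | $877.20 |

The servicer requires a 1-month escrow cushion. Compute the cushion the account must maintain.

City property tax — $836.46 × 4 = $3,345.84 annually
Flood insurance — $877.20 annually
Total per year = $4,223.04
Per month = $4,223.04 / 12 = $351.92
Cushion = 1 × $351.92 = $351.92

$351.92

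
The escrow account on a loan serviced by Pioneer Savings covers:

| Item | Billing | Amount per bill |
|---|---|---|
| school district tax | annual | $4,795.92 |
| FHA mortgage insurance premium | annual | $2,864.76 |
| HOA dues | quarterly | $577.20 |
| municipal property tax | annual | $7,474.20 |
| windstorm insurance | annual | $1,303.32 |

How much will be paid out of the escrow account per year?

School district tax: $4,795.92
FHA mortgage insurance premium: $2,864.76
HOA dues: $577.20 × 4 = $2,308.80
Municipal property tax: $7,474.20
Windstorm insurance: $1,303.32
Annual escrow total = $18,747.00

$18,747.00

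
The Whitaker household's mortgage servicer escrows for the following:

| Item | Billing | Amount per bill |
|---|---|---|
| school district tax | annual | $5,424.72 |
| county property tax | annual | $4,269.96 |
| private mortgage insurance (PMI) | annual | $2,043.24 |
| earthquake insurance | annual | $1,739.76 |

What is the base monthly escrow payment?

School district tax — $5,424.72 per year
County property tax — $4,269.96 per year
Private mortgage insurance (PMI) — $2,043.24 per year
Earthquake insurance — $1,739.76 per year
Yearly total = $13,477.68
Per month = $13,477.68 ÷ 12 = $1,123.14

$1,123.14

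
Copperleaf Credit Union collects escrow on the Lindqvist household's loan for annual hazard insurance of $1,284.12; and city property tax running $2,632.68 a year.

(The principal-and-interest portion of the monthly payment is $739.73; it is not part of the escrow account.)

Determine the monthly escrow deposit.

$326.40

Hazard insurance — $1,284.12 per year
City property tax — $2,632.68 per year
Yearly total = $1,284.12 + $2,632.68 = $3,916.80
Monthly = $3,916.80 ÷ 12 = $326.40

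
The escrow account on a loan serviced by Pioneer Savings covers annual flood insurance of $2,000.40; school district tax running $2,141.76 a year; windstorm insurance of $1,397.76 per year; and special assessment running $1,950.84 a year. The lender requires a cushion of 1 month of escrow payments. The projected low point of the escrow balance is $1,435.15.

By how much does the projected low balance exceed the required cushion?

$810.92

Flood insurance: $2,000.40
School district tax: $2,141.76
Windstorm insurance: $1,397.76
Special assessment: $1,950.84
Combined annual = $7,490.76
Per month = $7,490.76 ÷ 12 = $624.23
Required reserve = 1 × $624.23 = $624.23
Excess over cushion: $1,435.15 − $624.23 = $810.92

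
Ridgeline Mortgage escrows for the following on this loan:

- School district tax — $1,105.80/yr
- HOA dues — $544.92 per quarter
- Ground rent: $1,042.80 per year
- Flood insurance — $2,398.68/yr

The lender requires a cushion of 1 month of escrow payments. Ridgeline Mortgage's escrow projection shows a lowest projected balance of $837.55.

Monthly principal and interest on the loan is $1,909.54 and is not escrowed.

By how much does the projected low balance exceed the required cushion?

School district tax: $1,105.80 annually
HOA dues: $544.92 × 4 = $2,179.68 annually
Ground rent: $1,042.80 annually
Flood insurance: $2,398.68 annually
Yearly total = $1,105.80 + $2,179.68 + $1,042.80 + $2,398.68 = $6,726.96
Monthly escrow = $6,726.96 ÷ 12 = $560.58
Required reserve = 1 × $560.58 = $560.58
Excess over cushion: $837.55 − $560.58 = $276.97

$276.97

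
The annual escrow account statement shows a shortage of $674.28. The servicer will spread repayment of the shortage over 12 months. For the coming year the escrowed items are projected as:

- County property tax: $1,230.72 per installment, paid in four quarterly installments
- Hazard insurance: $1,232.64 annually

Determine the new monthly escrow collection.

$569.15

County property tax = $1,230.72 × 4 = $4,922.88 per year
Hazard insurance = $1,232.64 per year
Yearly total = $4,922.88 + $1,232.64 = $6,155.52
Monthly = $6,155.52 / 12 = $512.96
Monthly shortage recovery: $674.28 ÷ 12 = $56.19
Adjusted monthly = $512.96 + $56.19 = $569.15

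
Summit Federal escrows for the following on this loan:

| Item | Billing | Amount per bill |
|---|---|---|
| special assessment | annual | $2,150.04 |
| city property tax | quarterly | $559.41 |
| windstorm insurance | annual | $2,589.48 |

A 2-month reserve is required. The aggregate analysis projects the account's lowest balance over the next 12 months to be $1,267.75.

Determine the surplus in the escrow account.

$104.89

Special assessment — $2,150.04
City property tax — $559.41 × 4 = $2,237.64
Windstorm insurance — $2,589.48
Total annual escrow = $2,150.04 + $2,237.64 + $2,589.48 = $6,977.16
Per month = $6,977.16 ÷ 12 = $581.43
Cushion = 2 × $581.43 = $1,162.86
Excess over cushion: $1,267.75 − $1,162.86 = $104.89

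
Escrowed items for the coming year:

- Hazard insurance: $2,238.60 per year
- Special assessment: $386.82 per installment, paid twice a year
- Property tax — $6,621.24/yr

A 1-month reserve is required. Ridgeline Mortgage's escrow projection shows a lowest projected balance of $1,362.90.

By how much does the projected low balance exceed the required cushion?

$560.11

Hazard insurance — $2,238.60/yr
Special assessment — $386.82 × 2 = $773.64/yr
Property tax — $6,621.24/yr
Annual escrow total = $2,238.60 + $773.64 + $6,621.24 = $9,633.48
Base monthly escrow = $9,633.48 / 12 = $802.79
Required cushion = 1 × $802.79 = $802.79
Excess over cushion: $1,362.90 − $802.79 = $560.11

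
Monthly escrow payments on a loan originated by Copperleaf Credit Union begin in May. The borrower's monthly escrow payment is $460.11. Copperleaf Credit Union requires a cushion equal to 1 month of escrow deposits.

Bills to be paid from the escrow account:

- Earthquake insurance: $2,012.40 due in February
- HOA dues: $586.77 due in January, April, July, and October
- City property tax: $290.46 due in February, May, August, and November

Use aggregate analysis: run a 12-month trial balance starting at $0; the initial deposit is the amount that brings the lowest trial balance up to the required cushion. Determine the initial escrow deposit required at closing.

$793.56

Cushion = 1 × $460.11 = $460.11
Trial balance (start $0, +$460.11 each month, − disbursements):
  May: +$460.11 − $290.46 → $169.65
  Jun: +$460.11 → $629.76
  Jul: +$460.11 − $586.77 → $503.10
  Aug: +$460.11 − $290.46 → $672.75
  Sep: +$460.11 → $1,132.86
  Oct: +$460.11 − $586.77 → $1,006.20
  Nov: +$460.11 − $290.46 → $1,175.85
  Dec: +$460.11 → $1,635.96
  Jan: +$460.11 − $586.77 → $1,509.30
  Feb: +$460.11 − $2,302.86 → -$333.45
  Mar: +$460.11 → $126.66
  Apr: +$460.11 − $586.77 → $0.00
Lowest trial balance = -$333.45 (Feb)
Initial deposit = cushion − low point = $460.11 − (-$333.45) = $793.56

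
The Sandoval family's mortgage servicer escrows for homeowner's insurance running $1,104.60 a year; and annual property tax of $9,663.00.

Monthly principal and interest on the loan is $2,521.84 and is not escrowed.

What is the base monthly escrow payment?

$897.30

Homeowner's insurance = $1,104.60
Property tax = $9,663.00
Annual escrow total = $1,104.60 + $9,663.00 = $10,767.60
Per month = $10,767.60 ÷ 12 = $897.30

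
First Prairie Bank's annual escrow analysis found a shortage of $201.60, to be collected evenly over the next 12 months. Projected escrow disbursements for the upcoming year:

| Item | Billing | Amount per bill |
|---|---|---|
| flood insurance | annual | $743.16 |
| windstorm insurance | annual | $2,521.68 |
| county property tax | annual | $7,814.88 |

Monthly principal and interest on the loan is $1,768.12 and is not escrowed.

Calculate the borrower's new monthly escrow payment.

Flood insurance — $743.16 per year
Windstorm insurance — $2,521.68 per year
County property tax — $7,814.88 per year
Combined annual = $743.16 + $2,521.68 + $7,814.88 = $11,079.72
Monthly = $11,079.72 / 12 = $923.31
Shortage spread = $201.60 / 12 = $16.80/mo
New monthly escrow = $923.31 + $16.80 = $940.11

$940.11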